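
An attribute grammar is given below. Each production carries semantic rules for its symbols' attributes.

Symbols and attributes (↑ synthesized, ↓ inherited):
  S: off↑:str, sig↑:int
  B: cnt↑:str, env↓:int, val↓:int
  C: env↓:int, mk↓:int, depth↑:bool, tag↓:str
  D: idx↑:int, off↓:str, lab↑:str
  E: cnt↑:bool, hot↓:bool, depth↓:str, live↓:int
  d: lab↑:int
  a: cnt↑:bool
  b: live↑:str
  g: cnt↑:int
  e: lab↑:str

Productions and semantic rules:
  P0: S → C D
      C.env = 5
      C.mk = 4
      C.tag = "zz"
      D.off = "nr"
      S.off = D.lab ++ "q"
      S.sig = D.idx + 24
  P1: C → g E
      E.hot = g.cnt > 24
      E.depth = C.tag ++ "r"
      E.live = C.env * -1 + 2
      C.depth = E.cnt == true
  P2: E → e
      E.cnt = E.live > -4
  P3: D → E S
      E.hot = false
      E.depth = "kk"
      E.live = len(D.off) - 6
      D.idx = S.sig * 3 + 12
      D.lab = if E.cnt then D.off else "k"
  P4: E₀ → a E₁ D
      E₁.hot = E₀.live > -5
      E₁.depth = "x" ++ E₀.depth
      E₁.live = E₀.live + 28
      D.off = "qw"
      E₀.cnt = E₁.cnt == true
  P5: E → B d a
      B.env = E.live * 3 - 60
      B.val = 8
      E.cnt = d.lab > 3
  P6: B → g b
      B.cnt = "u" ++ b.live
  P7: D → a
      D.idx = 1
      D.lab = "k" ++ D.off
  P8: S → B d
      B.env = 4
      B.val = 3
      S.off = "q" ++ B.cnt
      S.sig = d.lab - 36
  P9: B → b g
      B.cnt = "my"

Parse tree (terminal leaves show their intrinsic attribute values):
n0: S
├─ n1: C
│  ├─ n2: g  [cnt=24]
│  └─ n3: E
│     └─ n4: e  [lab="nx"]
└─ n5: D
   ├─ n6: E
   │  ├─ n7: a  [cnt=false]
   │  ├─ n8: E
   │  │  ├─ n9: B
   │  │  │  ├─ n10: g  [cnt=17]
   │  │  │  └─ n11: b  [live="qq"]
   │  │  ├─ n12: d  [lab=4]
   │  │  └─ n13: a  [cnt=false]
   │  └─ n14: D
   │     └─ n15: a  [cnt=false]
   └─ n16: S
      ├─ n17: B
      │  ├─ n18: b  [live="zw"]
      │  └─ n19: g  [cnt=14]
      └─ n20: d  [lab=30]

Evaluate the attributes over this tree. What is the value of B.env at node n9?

12

1. n1.env = 5  [5]
2. n1.mk = 4  [4]
3. n1.tag = "zz"  ["zz"]
4. n2.cnt = 24  [terminal]
5. n3.hot = false  [g.cnt > 24]
6. n3.depth = "zzr"  [C.tag ++ "r"]
7. n3.live = -3  [C.env * -1 + 2]
8. n4.lab = "nx"  [terminal]
9. n3.cnt = true  [E.live > -4]
10. n1.depth = true  [E.cnt == true]
11. n5.off = "nr"  ["nr"]
12. n6.hot = false  [false]
13. n6.depth = "kk"  ["kk"]
14. n6.live = -4  [len(D.off) - 6]
15. n7.cnt = false  [terminal]
16. n8.hot = true  [E₀.live > -5]
17. n8.depth = "xkk"  ["x" ++ E₀.depth]
18. n8.live = 24  [E₀.live + 28]
19. n9.env = 12  [E.live * 3 - 60]
20. n9.val = 8  [8]
21. n10.cnt = 17  [terminal]
22. n11.live = "qq"  [terminal]
23. n9.cnt = "uqq"  ["u" ++ b.live]
24. n12.lab = 4  [terminal]
25. n13.cnt = false  [terminal]
26. n8.cnt = true  [d.lab > 3]
27. n14.off = "qw"  ["qw"]
28. n15.cnt = false  [terminal]
29. n14.idx = 1  [1]
30. n14.lab = "kqw"  ["k" ++ D.off]
31. n6.cnt = true  [E₁.cnt == true]
32. n17.env = 4  [4]
33. n17.val = 3  [3]
34. n18.live = "zw"  [terminal]
35. n19.cnt = 14  [terminal]
36. n17.cnt = "my"  ["my"]
37. n20.lab = 30  [terminal]
38. n16.off = "qmy"  ["q" ++ B.cnt]
39. n16.sig = -6  [d.lab - 36]
40. n5.idx = -6  [S.sig * 3 + 12]
41. n5.lab = "nr"  [if E.cnt then D.off else "k"]
42. n0.off = "nrq"  [D.lab ++ "q"]
43. n0.sig = 18  [D.idx + 24]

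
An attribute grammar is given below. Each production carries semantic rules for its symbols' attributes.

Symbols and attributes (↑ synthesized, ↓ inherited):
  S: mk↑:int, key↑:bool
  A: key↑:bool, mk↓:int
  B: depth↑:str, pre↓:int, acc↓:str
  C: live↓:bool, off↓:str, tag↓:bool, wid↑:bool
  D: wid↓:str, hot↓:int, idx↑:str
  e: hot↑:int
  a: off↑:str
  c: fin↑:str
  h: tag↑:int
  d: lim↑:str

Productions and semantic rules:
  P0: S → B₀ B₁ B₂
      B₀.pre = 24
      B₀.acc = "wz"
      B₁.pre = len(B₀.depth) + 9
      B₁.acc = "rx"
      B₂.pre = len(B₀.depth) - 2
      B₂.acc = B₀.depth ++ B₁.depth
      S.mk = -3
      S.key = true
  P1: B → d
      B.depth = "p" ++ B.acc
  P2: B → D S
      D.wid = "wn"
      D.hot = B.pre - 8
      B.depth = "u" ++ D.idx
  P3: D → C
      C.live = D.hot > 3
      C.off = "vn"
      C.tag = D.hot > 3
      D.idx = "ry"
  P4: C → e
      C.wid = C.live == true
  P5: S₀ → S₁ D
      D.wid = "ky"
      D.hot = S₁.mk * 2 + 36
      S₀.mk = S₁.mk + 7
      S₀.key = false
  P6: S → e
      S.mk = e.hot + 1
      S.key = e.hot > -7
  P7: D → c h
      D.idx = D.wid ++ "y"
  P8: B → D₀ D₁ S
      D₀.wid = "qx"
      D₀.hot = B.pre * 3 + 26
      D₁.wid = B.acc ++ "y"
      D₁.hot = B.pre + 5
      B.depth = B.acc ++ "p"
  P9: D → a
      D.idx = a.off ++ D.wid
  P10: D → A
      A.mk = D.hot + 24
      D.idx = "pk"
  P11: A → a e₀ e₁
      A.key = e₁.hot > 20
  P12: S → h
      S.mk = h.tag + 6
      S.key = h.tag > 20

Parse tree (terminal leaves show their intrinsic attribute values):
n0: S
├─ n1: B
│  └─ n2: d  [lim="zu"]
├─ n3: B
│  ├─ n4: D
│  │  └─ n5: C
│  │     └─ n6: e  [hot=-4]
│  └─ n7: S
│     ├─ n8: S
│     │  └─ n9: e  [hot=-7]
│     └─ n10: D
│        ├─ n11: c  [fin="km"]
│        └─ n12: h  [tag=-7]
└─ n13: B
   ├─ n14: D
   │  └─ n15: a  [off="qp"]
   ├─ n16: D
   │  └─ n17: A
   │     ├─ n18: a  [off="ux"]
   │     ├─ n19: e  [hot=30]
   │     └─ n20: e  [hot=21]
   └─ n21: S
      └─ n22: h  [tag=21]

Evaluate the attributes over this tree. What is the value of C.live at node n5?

1. n1.pre = 24  [24]
2. n1.acc = "wz"  ["wz"]
3. n2.lim = "zu"  [terminal]
4. n1.depth = "pwz"  ["p" ++ B.acc]
5. n3.pre = 12  [len(B₀.depth) + 9]
6. n3.acc = "rx"  ["rx"]
7. n4.wid = "wn"  ["wn"]
8. n4.hot = 4  [B.pre - 8]
9. n5.live = true  [D.hot > 3]
10. n5.off = "vn"  ["vn"]
11. n5.tag = true  [D.hot > 3]
12. n6.hot = -4  [terminal]
13. n5.wid = true  [C.live == true]
14. n4.idx = "ry"  ["ry"]
15. n9.hot = -7  [terminal]
16. n8.mk = -6  [e.hot + 1]
17. n8.key = false  [e.hot > -7]
18. n10.wid = "ky"  ["ky"]
19. n10.hot = 24  [S₁.mk * 2 + 36]
20. n11.fin = "km"  [terminal]
21. n12.tag = -7  [terminal]
22. n10.idx = "kyy"  [D.wid ++ "y"]
23. n7.mk = 1  [S₁.mk + 7]
24. n7.key = false  [false]
25. n3.depth = "ury"  ["u" ++ D.idx]
26. n13.pre = 1  [len(B₀.depth) - 2]
27. n13.acc = "pwzury"  [B₀.depth ++ B₁.depth]
28. n14.wid = "qx"  ["qx"]
29. n14.hot = 29  [B.pre * 3 + 26]
30. n15.off = "qp"  [terminal]
31. n14.idx = "qpqx"  [a.off ++ D.wid]
32. n16.wid = "pwzuryy"  [B.acc ++ "y"]
33. n16.hot = 6  [B.pre + 5]
34. n17.mk = 30  [D.hot + 24]
35. n18.off = "ux"  [terminal]
36. n19.hot = 30  [terminal]
37. n20.hot = 21  [terminal]
38. n17.key = true  [e₁.hot > 20]
39. n16.idx = "pk"  ["pk"]
40. n22.tag = 21  [terminal]
41. n21.mk = 27  [h.tag + 6]
42. n21.key = true  [h.tag > 20]
43. n13.depth = "pwzuryp"  [B.acc ++ "p"]
44. n0.mk = -3  [-3]
45. n0.key = true  [true]

true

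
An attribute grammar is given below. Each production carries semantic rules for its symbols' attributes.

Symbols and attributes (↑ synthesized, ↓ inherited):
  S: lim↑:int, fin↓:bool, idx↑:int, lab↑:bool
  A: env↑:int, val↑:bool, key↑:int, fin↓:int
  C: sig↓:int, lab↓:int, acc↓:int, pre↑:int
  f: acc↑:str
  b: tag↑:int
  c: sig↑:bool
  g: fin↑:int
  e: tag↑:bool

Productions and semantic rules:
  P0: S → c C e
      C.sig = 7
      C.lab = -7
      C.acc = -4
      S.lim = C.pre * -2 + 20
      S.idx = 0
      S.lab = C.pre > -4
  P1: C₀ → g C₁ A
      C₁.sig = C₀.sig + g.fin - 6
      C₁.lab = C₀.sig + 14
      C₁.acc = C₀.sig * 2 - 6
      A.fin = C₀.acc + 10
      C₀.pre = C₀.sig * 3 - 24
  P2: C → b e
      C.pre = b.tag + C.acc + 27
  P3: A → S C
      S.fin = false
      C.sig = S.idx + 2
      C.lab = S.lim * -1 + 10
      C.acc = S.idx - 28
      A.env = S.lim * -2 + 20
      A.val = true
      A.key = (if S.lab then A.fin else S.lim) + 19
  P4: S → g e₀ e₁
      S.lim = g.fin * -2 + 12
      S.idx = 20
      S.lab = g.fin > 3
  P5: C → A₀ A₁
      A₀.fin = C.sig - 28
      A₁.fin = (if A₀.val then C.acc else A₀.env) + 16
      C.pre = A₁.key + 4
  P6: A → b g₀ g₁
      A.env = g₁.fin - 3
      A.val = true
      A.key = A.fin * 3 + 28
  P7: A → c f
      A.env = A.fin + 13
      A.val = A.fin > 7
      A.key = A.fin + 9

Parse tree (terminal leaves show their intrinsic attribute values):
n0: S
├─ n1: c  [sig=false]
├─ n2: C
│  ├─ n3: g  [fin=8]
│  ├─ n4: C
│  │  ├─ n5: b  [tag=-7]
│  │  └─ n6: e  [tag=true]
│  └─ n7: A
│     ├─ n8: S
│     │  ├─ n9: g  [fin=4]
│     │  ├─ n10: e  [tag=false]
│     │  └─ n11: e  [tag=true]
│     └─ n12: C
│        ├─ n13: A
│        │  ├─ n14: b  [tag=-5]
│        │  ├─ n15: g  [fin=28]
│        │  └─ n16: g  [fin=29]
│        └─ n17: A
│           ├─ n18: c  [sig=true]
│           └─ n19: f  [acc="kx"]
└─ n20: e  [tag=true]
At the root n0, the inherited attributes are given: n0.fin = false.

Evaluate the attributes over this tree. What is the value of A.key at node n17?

17

1. n0.fin = false  [given at root]
2. n1.sig = false  [terminal]
3. n2.sig = 7  [7]
4. n2.lab = -7  [-7]
5. n2.acc = -4  [-4]
6. n3.fin = 8  [terminal]
7. n4.sig = 9  [C₀.sig + g.fin - 6]
8. n4.lab = 21  [C₀.sig + 14]
9. n4.acc = 8  [C₀.sig * 2 - 6]
10. n5.tag = -7  [terminal]
11. n6.tag = true  [terminal]
12. n4.pre = 28  [b.tag + C.acc + 27]
13. n7.fin = 6  [C₀.acc + 10]
14. n8.fin = false  [false]
15. n9.fin = 4  [terminal]
16. n10.tag = false  [terminal]
17. n11.tag = true  [terminal]
18. n8.lim = 4  [g.fin * -2 + 12]
19. n8.idx = 20  [20]
20. n8.lab = true  [g.fin > 3]
21. n12.sig = 22  [S.idx + 2]
22. n12.lab = 6  [S.lim * -1 + 10]
23. n12.acc = -8  [S.idx - 28]
24. n13.fin = -6  [C.sig - 28]
25. n14.tag = -5  [terminal]
26. n15.fin = 28  [terminal]
27. n16.fin = 29  [terminal]
28. n13.env = 26  [g₁.fin - 3]
29. n13.val = true  [true]
30. n13.key = 10  [A.fin * 3 + 28]
31. n17.fin = 8  [(if A₀.val then C.acc else A₀.env) + 16]
32. n18.sig = true  [terminal]
33. n19.acc = "kx"  [terminal]
34. n17.env = 21  [A.fin + 13]
35. n17.val = true  [A.fin > 7]
36. n17.key = 17  [A.fin + 9]
37. n12.pre = 21  [A₁.key + 4]
38. n7.env = 12  [S.lim * -2 + 20]
39. n7.val = true  [true]
40. n7.key = 25  [(if S.lab then A.fin else S.lim) + 19]
41. n2.pre = -3  [C₀.sig * 3 - 24]
42. n20.tag = true  [terminal]
43. n0.lim = 26  [C.pre * -2 + 20]
44. n0.idx = 0  [0]
45. n0.lab = true  [C.pre > -4]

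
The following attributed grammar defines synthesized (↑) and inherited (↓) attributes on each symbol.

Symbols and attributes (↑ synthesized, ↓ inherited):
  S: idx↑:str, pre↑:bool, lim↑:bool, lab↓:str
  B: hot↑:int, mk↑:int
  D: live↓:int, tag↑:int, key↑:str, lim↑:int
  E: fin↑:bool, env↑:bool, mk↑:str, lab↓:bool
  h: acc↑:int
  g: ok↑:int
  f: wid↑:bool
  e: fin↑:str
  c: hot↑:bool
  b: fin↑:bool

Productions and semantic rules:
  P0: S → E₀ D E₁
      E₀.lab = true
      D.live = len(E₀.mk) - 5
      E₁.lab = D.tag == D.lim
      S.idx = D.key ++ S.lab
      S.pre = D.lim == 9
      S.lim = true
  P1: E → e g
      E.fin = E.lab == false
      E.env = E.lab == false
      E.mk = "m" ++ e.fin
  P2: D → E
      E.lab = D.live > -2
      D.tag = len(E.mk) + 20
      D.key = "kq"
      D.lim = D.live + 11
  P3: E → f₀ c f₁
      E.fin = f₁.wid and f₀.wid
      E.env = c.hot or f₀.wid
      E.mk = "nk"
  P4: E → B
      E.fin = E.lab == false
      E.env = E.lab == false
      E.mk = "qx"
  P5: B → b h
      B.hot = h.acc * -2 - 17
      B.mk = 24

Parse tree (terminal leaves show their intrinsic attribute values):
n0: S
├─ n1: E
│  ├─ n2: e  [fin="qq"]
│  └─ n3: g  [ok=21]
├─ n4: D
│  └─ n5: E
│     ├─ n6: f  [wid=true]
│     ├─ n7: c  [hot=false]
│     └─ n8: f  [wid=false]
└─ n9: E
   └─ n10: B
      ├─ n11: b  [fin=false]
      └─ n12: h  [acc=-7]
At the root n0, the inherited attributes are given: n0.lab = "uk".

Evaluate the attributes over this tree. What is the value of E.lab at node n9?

1. n0.lab = "uk"  [given at root]
2. n1.lab = true  [true]
3. n2.fin = "qq"  [terminal]
4. n3.ok = 21  [terminal]
5. n1.fin = false  [E.lab == false]
6. n1.env = false  [E.lab == false]
7. n1.mk = "mqq"  ["m" ++ e.fin]
8. n4.live = -2  [len(E₀.mk) - 5]
9. n5.lab = false  [D.live > -2]
10. n6.wid = true  [terminal]
11. n7.hot = false  [terminal]
12. n8.wid = false  [terminal]
13. n5.fin = false  [f₁.wid and f₀.wid]
14. n5.env = true  [c.hot or f₀.wid]
15. n5.mk = "nk"  ["nk"]
16. n4.tag = 22  [len(E.mk) + 20]
17. n4.key = "kq"  ["kq"]
18. n4.lim = 9  [D.live + 11]
19. n9.lab = false  [D.tag == D.lim]
20. n11.fin = false  [terminal]
21. n12.acc = -7  [terminal]
22. n10.hot = -3  [h.acc * -2 - 17]
23. n10.mk = 24  [24]
24. n9.fin = true  [E.lab == false]
25. n9.env = true  [E.lab == false]
26. n9.mk = "qx"  ["qx"]
27. n0.idx = "kquk"  [D.key ++ S.lab]
28. n0.pre = true  [D.lim == 9]
29. n0.lim = true  [true]

false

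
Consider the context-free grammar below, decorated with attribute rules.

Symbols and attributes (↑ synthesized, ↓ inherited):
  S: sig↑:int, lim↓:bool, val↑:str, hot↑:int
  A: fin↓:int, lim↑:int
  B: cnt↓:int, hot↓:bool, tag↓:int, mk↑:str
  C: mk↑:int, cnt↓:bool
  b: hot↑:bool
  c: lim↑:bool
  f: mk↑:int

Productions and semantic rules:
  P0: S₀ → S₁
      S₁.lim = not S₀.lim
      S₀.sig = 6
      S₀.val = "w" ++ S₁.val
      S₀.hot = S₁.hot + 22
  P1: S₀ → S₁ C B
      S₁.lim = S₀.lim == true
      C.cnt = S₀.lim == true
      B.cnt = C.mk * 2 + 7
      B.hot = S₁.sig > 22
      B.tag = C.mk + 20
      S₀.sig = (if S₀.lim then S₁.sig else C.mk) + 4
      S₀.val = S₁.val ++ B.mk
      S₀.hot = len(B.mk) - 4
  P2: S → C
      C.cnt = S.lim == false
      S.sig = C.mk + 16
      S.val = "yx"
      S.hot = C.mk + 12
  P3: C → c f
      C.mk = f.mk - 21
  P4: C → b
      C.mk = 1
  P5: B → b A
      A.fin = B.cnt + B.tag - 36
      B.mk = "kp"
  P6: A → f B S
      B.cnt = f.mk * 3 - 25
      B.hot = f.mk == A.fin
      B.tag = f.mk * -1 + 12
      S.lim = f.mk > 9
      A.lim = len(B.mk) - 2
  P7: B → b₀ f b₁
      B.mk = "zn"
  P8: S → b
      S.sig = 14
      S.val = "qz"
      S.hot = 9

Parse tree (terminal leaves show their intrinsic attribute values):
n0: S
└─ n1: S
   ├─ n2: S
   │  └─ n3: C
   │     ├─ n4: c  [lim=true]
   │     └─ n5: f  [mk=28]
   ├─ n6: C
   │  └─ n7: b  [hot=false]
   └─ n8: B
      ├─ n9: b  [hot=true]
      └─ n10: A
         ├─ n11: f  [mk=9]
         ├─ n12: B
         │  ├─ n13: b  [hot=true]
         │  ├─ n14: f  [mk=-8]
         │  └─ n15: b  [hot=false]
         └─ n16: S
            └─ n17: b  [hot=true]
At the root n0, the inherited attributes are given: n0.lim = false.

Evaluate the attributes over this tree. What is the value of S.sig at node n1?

1. n0.lim = false  [given at root]
2. n1.lim = true  [not S₀.lim]
3. n2.lim = true  [S₀.lim == true]
4. n3.cnt = false  [S.lim == false]
5. n4.lim = true  [terminal]
6. n5.mk = 28  [terminal]
7. n3.mk = 7  [f.mk - 21]
8. n2.sig = 23  [C.mk + 16]
9. n2.val = "yx"  ["yx"]
10. n2.hot = 19  [C.mk + 12]
11. n6.cnt = true  [S₀.lim == true]
12. n7.hot = false  [terminal]
13. n6.mk = 1  [1]
14. n8.cnt = 9  [C.mk * 2 + 7]
15. n8.hot = true  [S₁.sig > 22]
16. n8.tag = 21  [C.mk + 20]
17. n9.hot = true  [terminal]
18. n10.fin = -6  [B.cnt + B.tag - 36]
19. n11.mk = 9  [terminal]
20. n12.cnt = 2  [f.mk * 3 - 25]
21. n12.hot = false  [f.mk == A.fin]
22. n12.tag = 3  [f.mk * -1 + 12]
23. n13.hot = true  [terminal]
24. n14.mk = -8  [terminal]
25. n15.hot = false  [terminal]
26. n12.mk = "zn"  ["zn"]
27. n16.lim = false  [f.mk > 9]
28. n17.hot = true  [terminal]
29. n16.sig = 14  [14]
30. n16.val = "qz"  ["qz"]
31. n16.hot = 9  [9]
32. n10.lim = 0  [len(B.mk) - 2]
33. n8.mk = "kp"  ["kp"]
34. n1.sig = 27  [(if S₀.lim then S₁.sig else C.mk) + 4]
35. n1.val = "yxkp"  [S₁.val ++ B.mk]
36. n1.hot = -2  [len(B.mk) - 4]
37. n0.sig = 6  [6]
38. n0.val = "wyxkp"  ["w" ++ S₁.val]
39. n0.hot = 20  [S₁.hot + 22]

27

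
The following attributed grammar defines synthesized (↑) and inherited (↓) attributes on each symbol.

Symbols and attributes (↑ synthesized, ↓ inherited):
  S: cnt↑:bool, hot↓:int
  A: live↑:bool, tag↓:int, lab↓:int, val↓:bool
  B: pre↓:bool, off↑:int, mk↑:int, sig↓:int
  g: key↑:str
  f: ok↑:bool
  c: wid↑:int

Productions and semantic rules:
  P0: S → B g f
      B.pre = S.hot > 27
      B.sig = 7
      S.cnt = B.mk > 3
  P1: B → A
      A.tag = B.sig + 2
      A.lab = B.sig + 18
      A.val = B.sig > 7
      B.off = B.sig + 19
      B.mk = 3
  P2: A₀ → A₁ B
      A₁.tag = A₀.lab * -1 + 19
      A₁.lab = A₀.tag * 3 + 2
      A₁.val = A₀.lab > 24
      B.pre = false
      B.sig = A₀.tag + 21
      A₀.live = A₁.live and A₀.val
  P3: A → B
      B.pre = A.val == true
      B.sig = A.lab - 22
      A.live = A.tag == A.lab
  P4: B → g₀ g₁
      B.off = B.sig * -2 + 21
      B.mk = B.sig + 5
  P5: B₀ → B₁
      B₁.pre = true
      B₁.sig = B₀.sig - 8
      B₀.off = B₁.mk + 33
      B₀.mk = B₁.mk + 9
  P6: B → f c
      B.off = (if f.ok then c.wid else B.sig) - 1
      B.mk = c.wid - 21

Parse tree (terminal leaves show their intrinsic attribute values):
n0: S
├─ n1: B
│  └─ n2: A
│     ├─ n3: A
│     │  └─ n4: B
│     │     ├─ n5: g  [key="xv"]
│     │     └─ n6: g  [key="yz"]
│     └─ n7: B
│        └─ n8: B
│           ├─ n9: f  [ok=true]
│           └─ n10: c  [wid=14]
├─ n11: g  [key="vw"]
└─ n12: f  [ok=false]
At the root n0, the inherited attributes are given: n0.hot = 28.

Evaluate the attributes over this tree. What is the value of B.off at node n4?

7

1. n0.hot = 28  [given at root]
2. n1.pre = true  [S.hot > 27]
3. n1.sig = 7  [7]
4. n2.tag = 9  [B.sig + 2]
5. n2.lab = 25  [B.sig + 18]
6. n2.val = false  [B.sig > 7]
7. n3.tag = -6  [A₀.lab * -1 + 19]
8. n3.lab = 29  [A₀.tag * 3 + 2]
9. n3.val = true  [A₀.lab > 24]
10. n4.pre = true  [A.val == true]
11. n4.sig = 7  [A.lab - 22]
12. n5.key = "xv"  [terminal]
13. n6.key = "yz"  [terminal]
14. n4.off = 7  [B.sig * -2 + 21]
15. n4.mk = 12  [B.sig + 5]
16. n3.live = false  [A.tag == A.lab]
17. n7.pre = false  [false]
18. n7.sig = 30  [A₀.tag + 21]
19. n8.pre = true  [true]
20. n8.sig = 22  [B₀.sig - 8]
21. n9.ok = true  [terminal]
22. n10.wid = 14  [terminal]
23. n8.off = 13  [(if f.ok then c.wid else B.sig) - 1]
24. n8.mk = -7  [c.wid - 21]
25. n7.off = 26  [B₁.mk + 33]
26. n7.mk = 2  [B₁.mk + 9]
27. n2.live = false  [A₁.live and A₀.val]
28. n1.off = 26  [B.sig + 19]
29. n1.mk = 3  [3]
30. n11.key = "vw"  [terminal]
31. n12.ok = false  [terminal]
32. n0.cnt = false  [B.mk > 3]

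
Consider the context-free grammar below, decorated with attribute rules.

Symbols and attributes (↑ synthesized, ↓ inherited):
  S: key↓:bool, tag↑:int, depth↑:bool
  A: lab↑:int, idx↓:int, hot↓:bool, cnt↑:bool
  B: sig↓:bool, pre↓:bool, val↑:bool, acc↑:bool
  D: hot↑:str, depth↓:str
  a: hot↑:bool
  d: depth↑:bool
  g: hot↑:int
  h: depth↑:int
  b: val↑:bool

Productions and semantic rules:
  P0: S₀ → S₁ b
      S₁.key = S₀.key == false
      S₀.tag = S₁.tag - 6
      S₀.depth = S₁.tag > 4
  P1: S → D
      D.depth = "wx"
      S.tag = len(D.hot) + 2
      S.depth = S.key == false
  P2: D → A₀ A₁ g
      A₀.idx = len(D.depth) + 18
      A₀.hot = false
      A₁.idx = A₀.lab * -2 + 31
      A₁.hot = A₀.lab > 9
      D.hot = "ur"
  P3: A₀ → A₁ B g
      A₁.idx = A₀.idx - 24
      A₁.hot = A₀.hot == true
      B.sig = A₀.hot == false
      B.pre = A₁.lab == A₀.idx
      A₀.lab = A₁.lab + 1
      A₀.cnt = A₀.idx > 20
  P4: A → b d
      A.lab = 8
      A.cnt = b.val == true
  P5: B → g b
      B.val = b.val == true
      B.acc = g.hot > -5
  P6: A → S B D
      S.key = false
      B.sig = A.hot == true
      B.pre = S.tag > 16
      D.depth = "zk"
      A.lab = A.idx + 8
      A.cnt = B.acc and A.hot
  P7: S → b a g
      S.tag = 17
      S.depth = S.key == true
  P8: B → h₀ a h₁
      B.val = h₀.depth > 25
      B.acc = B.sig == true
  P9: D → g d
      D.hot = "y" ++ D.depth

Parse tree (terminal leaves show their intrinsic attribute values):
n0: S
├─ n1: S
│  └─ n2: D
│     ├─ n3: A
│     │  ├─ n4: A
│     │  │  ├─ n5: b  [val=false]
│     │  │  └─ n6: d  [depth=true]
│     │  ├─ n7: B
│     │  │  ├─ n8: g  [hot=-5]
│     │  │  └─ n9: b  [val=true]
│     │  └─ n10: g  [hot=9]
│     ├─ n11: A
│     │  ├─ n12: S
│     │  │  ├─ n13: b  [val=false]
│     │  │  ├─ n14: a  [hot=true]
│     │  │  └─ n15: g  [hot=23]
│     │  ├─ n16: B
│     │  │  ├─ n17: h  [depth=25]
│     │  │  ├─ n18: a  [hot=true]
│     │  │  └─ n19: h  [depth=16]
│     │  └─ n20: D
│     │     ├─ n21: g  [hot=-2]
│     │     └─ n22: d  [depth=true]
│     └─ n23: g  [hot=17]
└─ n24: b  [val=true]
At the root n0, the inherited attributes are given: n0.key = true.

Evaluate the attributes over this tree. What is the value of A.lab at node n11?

21

1. n0.key = true  [given at root]
2. n1.key = false  [S₀.key == false]
3. n2.depth = "wx"  ["wx"]
4. n3.idx = 20  [len(D.depth) + 18]
5. n3.hot = false  [false]
6. n4.idx = -4  [A₀.idx - 24]
7. n4.hot = false  [A₀.hot == true]
8. n5.val = false  [terminal]
9. n6.depth = true  [terminal]
10. n4.lab = 8  [8]
11. n4.cnt = false  [b.val == true]
12. n7.sig = true  [A₀.hot == false]
13. n7.pre = false  [A₁.lab == A₀.idx]
14. n8.hot = -5  [terminal]
15. n9.val = true  [terminal]
16. n7.val = true  [b.val == true]
17. n7.acc = false  [g.hot > -5]
18. n10.hot = 9  [terminal]
19. n3.lab = 9  [A₁.lab + 1]
20. n3.cnt = false  [A₀.idx > 20]
21. n11.idx = 13  [A₀.lab * -2 + 31]
22. n11.hot = false  [A₀.lab > 9]
23. n12.key = false  [false]
24. n13.val = false  [terminal]
25. n14.hot = true  [terminal]
26. n15.hot = 23  [terminal]
27. n12.tag = 17  [17]
28. n12.depth = false  [S.key == true]
29. n16.sig = false  [A.hot == true]
30. n16.pre = true  [S.tag > 16]
31. n17.depth = 25  [terminal]
32. n18.hot = true  [terminal]
33. n19.depth = 16  [terminal]
34. n16.val = false  [h₀.depth > 25]
35. n16.acc = false  [B.sig == true]
36. n20.depth = "zk"  ["zk"]
37. n21.hot = -2  [terminal]
38. n22.depth = true  [terminal]
39. n20.hot = "yzk"  ["y" ++ D.depth]
40. n11.lab = 21  [A.idx + 8]
41. n11.cnt = false  [B.acc and A.hot]
42. n23.hot = 17  [terminal]
43. n2.hot = "ur"  ["ur"]
44. n1.tag = 4  [len(D.hot) + 2]
45. n1.depth = true  [S.key == false]
46. n24.val = true  [terminal]
47. n0.tag = -2  [S₁.tag - 6]
48. n0.depth = false  [S₁.tag > 4]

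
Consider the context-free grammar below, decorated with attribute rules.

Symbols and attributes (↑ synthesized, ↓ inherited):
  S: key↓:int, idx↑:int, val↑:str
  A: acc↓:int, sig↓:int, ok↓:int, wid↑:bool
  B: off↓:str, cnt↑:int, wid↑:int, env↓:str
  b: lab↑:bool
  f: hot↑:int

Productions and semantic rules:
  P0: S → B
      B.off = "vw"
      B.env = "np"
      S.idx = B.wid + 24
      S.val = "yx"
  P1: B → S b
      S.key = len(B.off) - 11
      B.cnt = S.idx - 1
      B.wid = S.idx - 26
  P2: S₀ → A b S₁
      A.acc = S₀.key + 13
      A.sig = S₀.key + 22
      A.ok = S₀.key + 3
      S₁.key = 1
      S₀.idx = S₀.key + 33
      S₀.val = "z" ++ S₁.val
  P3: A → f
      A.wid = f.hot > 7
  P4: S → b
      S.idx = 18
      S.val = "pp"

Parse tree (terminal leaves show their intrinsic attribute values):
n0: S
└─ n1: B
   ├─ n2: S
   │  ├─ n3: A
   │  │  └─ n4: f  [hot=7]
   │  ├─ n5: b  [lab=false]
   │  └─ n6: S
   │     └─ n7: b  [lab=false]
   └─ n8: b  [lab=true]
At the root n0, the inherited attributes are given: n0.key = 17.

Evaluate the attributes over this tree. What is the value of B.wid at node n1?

-2

1. n0.key = 17  [given at root]
2. n1.off = "vw"  ["vw"]
3. n1.env = "np"  ["np"]
4. n2.key = -9  [len(B.off) - 11]
5. n3.acc = 4  [S₀.key + 13]
6. n3.sig = 13  [S₀.key + 22]
7. n3.ok = -6  [S₀.key + 3]
8. n4.hot = 7  [terminal]
9. n3.wid = false  [f.hot > 7]
10. n5.lab = false  [terminal]
11. n6.key = 1  [1]
12. n7.lab = false  [terminal]
13. n6.idx = 18  [18]
14. n6.val = "pp"  ["pp"]
15. n2.idx = 24  [S₀.key + 33]
16. n2.val = "zpp"  ["z" ++ S₁.val]
17. n8.lab = true  [terminal]
18. n1.cnt = 23  [S.idx - 1]
19. n1.wid = -2  [S.idx - 26]
20. n0.idx = 22  [B.wid + 24]
21. n0.val = "yx"  ["yx"]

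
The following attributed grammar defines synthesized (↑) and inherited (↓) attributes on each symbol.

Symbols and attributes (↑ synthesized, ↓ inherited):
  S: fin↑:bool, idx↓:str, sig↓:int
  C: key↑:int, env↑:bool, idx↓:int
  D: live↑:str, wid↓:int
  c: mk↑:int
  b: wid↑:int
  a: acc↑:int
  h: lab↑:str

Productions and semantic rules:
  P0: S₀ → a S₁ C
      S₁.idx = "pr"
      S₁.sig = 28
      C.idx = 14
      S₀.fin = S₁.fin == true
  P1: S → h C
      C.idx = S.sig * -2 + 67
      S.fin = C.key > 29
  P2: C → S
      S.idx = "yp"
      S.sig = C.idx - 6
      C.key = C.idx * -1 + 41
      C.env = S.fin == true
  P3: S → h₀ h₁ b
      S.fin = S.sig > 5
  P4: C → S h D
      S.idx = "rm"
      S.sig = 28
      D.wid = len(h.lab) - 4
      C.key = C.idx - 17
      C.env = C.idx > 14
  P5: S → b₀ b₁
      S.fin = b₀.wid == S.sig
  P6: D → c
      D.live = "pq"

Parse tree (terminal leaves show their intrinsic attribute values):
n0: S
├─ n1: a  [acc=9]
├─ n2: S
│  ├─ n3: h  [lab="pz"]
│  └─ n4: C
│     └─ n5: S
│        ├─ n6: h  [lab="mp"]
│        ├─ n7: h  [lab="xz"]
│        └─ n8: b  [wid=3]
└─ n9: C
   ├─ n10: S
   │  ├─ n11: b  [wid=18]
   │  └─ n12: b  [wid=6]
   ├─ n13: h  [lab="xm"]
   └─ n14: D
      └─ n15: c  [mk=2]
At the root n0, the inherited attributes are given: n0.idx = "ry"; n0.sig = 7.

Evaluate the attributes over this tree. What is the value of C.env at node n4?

1. n0.idx = "ry"  [given at root]
2. n0.sig = 7  [given at root]
3. n1.acc = 9  [terminal]
4. n2.idx = "pr"  ["pr"]
5. n2.sig = 28  [28]
6. n3.lab = "pz"  [terminal]
7. n4.idx = 11  [S.sig * -2 + 67]
8. n5.idx = "yp"  ["yp"]
9. n5.sig = 5  [C.idx - 6]
10. n6.lab = "mp"  [terminal]
11. n7.lab = "xz"  [terminal]
12. n8.wid = 3  [terminal]
13. n5.fin = false  [S.sig > 5]
14. n4.key = 30  [C.idx * -1 + 41]
15. n4.env = false  [S.fin == true]
16. n2.fin = true  [C.key > 29]
17. n9.idx = 14  [14]
18. n10.idx = "rm"  ["rm"]
19. n10.sig = 28  [28]
20. n11.wid = 18  [terminal]
21. n12.wid = 6  [terminal]
22. n10.fin = false  [b₀.wid == S.sig]
23. n13.lab = "xm"  [terminal]
24. n14.wid = -2  [len(h.lab) - 4]
25. n15.mk = 2  [terminal]
26. n14.live = "pq"  ["pq"]
27. n9.key = -3  [C.idx - 17]
28. n9.env = false  [C.idx > 14]
29. n0.fin = true  [S₁.fin == true]

false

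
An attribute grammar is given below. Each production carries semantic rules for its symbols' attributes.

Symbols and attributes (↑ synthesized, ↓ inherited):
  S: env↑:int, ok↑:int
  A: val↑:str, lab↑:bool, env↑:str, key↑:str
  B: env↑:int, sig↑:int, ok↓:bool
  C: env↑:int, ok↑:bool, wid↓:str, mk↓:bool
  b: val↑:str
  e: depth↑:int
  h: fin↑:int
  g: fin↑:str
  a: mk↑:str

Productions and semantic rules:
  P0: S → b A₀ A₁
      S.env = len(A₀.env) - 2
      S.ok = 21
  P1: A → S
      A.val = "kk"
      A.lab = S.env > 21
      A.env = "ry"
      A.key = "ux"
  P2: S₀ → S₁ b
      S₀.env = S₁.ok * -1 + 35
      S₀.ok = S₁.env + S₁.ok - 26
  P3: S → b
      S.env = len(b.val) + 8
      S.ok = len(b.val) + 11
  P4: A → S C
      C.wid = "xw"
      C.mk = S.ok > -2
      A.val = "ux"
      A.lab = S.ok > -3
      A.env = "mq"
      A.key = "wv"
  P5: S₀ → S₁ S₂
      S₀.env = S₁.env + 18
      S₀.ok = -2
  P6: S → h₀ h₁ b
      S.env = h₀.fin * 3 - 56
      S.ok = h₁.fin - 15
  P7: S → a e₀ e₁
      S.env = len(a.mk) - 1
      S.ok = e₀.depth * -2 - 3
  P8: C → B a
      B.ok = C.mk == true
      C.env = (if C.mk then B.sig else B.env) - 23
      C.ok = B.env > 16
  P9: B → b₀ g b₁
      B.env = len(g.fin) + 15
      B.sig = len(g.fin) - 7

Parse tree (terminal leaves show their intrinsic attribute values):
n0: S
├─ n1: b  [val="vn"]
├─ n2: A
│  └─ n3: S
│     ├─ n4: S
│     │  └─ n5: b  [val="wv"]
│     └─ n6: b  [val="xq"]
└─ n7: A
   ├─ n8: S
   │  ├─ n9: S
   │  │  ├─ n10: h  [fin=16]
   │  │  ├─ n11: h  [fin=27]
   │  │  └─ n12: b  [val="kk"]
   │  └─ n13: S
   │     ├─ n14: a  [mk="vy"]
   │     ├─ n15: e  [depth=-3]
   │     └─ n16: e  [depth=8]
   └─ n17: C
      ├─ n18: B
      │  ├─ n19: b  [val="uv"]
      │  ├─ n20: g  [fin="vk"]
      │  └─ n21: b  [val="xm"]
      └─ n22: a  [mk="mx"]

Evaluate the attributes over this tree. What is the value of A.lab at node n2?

true

1. n1.val = "vn"  [terminal]
2. n5.val = "wv"  [terminal]
3. n4.env = 10  [len(b.val) + 8]
4. n4.ok = 13  [len(b.val) + 11]
5. n6.val = "xq"  [terminal]
6. n3.env = 22  [S₁.ok * -1 + 35]
7. n3.ok = -3  [S₁.env + S₁.ok - 26]
8. n2.val = "kk"  ["kk"]
9. n2.lab = true  [S.env > 21]
10. n2.env = "ry"  ["ry"]
11. n2.key = "ux"  ["ux"]
12. n10.fin = 16  [terminal]
13. n11.fin = 27  [terminal]
14. n12.val = "kk"  [terminal]
15. n9.env = -8  [h₀.fin * 3 - 56]
16. n9.ok = 12  [h₁.fin - 15]
17. n14.mk = "vy"  [terminal]
18. n15.depth = -3  [terminal]
19. n16.depth = 8  [terminal]
20. n13.env = 1  [len(a.mk) - 1]
21. n13.ok = 3  [e₀.depth * -2 - 3]
22. n8.env = 10  [S₁.env + 18]
23. n8.ok = -2  [-2]
24. n17.wid = "xw"  ["xw"]
25. n17.mk = false  [S.ok > -2]
26. n18.ok = false  [C.mk == true]
27. n19.val = "uv"  [terminal]
28. n20.fin = "vk"  [terminal]
29. n21.val = "xm"  [terminal]
30. n18.env = 17  [len(g.fin) + 15]
31. n18.sig = -5  [len(g.fin) - 7]
32. n22.mk = "mx"  [terminal]
33. n17.env = -6  [(if C.mk then B.sig else B.env) - 23]
34. n17.ok = true  [B.env > 16]
35. n7.val = "ux"  ["ux"]
36. n7.lab = true  [S.ok > -3]
37. n7.env = "mq"  ["mq"]
38. n7.key = "wv"  ["wv"]
39. n0.env = 0  [len(A₀.env) - 2]
40. n0.ok = 21  [21]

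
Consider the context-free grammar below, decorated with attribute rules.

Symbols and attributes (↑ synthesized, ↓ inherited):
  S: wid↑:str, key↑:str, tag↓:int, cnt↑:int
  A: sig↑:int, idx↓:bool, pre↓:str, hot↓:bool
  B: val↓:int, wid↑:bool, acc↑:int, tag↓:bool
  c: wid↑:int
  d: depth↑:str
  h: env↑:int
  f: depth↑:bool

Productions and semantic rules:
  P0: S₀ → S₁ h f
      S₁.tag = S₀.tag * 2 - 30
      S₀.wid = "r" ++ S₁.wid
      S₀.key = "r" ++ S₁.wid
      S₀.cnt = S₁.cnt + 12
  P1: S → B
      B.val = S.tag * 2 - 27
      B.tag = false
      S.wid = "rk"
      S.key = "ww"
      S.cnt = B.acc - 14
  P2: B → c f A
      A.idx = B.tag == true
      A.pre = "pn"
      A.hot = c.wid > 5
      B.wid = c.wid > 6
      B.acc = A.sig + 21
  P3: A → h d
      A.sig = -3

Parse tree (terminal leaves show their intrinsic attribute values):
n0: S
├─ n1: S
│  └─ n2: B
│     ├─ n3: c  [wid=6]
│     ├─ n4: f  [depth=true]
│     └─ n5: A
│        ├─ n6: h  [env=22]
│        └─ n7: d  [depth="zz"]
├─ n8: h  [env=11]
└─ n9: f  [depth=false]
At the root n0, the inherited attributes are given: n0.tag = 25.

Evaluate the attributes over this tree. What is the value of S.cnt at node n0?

16

1. n0.tag = 25  [given at root]
2. n1.tag = 20  [S₀.tag * 2 - 30]
3. n2.val = 13  [S.tag * 2 - 27]
4. n2.tag = false  [false]
5. n3.wid = 6  [terminal]
6. n4.depth = true  [terminal]
7. n5.idx = false  [B.tag == true]
8. n5.pre = "pn"  ["pn"]
9. n5.hot = true  [c.wid > 5]
10. n6.env = 22  [terminal]
11. n7.depth = "zz"  [terminal]
12. n5.sig = -3  [-3]
13. n2.wid = false  [c.wid > 6]
14. n2.acc = 18  [A.sig + 21]
15. n1.wid = "rk"  ["rk"]
16. n1.key = "ww"  ["ww"]
17. n1.cnt = 4  [B.acc - 14]
18. n8.env = 11  [terminal]
19. n9.depth = false  [terminal]
20. n0.wid = "rrk"  ["r" ++ S₁.wid]
21. n0.key = "rrk"  ["r" ++ S₁.wid]
22. n0.cnt = 16  [S₁.cnt + 12]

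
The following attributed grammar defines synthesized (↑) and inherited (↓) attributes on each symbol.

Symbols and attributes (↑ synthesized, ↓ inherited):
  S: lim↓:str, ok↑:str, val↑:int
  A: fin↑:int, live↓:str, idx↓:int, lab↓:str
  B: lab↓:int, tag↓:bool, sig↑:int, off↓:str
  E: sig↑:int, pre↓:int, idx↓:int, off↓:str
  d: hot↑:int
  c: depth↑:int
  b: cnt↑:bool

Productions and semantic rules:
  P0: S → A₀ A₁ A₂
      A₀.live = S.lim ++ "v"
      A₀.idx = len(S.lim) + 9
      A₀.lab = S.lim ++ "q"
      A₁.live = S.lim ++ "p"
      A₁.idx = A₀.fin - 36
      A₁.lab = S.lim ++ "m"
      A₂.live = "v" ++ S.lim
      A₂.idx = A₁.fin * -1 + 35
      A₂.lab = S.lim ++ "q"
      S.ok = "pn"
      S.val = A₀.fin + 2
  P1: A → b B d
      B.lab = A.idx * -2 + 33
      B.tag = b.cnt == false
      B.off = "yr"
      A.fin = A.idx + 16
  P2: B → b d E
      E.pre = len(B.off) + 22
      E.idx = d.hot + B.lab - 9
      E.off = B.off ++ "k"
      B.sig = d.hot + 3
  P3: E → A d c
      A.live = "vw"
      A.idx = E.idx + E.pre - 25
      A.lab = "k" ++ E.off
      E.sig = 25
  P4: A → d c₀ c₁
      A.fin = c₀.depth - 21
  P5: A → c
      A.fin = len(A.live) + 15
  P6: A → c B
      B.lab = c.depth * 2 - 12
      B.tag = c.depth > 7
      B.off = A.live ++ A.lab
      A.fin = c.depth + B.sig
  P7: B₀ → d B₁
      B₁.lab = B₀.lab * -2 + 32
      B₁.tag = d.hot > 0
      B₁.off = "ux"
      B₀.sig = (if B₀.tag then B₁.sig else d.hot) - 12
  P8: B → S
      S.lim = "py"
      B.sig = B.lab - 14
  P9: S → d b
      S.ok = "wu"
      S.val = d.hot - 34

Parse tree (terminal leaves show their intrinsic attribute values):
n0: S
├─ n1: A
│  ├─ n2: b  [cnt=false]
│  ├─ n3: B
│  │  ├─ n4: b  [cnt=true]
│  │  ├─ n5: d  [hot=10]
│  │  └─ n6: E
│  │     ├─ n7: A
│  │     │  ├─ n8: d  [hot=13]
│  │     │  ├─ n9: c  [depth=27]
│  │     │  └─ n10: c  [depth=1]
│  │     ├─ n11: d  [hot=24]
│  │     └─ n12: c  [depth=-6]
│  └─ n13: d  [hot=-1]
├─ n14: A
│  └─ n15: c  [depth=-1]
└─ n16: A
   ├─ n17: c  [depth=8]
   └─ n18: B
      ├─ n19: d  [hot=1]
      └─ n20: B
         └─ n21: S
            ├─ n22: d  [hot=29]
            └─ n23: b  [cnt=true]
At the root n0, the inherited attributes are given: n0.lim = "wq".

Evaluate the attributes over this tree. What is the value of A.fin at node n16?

6

1. n0.lim = "wq"  [given at root]
2. n1.live = "wqv"  [S.lim ++ "v"]
3. n1.idx = 11  [len(S.lim) + 9]
4. n1.lab = "wqq"  [S.lim ++ "q"]
5. n2.cnt = false  [terminal]
6. n3.lab = 11  [A.idx * -2 + 33]
7. n3.tag = true  [b.cnt == false]
8. n3.off = "yr"  ["yr"]
9. n4.cnt = true  [terminal]
10. n5.hot = 10  [terminal]
11. n6.pre = 24  [len(B.off) + 22]
12. n6.idx = 12  [d.hot + B.lab - 9]
13. n6.off = "yrk"  [B.off ++ "k"]
14. n7.live = "vw"  ["vw"]
15. n7.idx = 11  [E.idx + E.pre - 25]
16. n7.lab = "kyrk"  ["k" ++ E.off]
17. n8.hot = 13  [terminal]
18. n9.depth = 27  [terminal]
19. n10.depth = 1  [terminal]
20. n7.fin = 6  [c₀.depth - 21]
21. n11.hot = 24  [terminal]
22. n12.depth = -6  [terminal]
23. n6.sig = 25  [25]
24. n3.sig = 13  [d.hot + 3]
25. n13.hot = -1  [terminal]
26. n1.fin = 27  [A.idx + 16]
27. n14.live = "wqp"  [S.lim ++ "p"]
28. n14.idx = -9  [A₀.fin - 36]
29. n14.lab = "wqm"  [S.lim ++ "m"]
30. n15.depth = -1  [terminal]
31. n14.fin = 18  [len(A.live) + 15]
32. n16.live = "vwq"  ["v" ++ S.lim]
33. n16.idx = 17  [A₁.fin * -1 + 35]
34. n16.lab = "wqq"  [S.lim ++ "q"]
35. n17.depth = 8  [terminal]
36. n18.lab = 4  [c.depth * 2 - 12]
37. n18.tag = true  [c.depth > 7]
38. n18.off = "vwqwqq"  [A.live ++ A.lab]
39. n19.hot = 1  [terminal]
40. n20.lab = 24  [B₀.lab * -2 + 32]
41. n20.tag = true  [d.hot > 0]
42. n20.off = "ux"  ["ux"]
43. n21.lim = "py"  ["py"]
44. n22.hot = 29  [terminal]
45. n23.cnt = true  [terminal]
46. n21.ok = "wu"  ["wu"]
47. n21.val = -5  [d.hot - 34]
48. n20.sig = 10  [B.lab - 14]
49. n18.sig = -2  [(if B₀.tag then B₁.sig else d.hot) - 12]
50. n16.fin = 6  [c.depth + B.sig]
51. n0.ok = "pn"  ["pn"]
52. n0.val = 29  [A₀.fin + 2]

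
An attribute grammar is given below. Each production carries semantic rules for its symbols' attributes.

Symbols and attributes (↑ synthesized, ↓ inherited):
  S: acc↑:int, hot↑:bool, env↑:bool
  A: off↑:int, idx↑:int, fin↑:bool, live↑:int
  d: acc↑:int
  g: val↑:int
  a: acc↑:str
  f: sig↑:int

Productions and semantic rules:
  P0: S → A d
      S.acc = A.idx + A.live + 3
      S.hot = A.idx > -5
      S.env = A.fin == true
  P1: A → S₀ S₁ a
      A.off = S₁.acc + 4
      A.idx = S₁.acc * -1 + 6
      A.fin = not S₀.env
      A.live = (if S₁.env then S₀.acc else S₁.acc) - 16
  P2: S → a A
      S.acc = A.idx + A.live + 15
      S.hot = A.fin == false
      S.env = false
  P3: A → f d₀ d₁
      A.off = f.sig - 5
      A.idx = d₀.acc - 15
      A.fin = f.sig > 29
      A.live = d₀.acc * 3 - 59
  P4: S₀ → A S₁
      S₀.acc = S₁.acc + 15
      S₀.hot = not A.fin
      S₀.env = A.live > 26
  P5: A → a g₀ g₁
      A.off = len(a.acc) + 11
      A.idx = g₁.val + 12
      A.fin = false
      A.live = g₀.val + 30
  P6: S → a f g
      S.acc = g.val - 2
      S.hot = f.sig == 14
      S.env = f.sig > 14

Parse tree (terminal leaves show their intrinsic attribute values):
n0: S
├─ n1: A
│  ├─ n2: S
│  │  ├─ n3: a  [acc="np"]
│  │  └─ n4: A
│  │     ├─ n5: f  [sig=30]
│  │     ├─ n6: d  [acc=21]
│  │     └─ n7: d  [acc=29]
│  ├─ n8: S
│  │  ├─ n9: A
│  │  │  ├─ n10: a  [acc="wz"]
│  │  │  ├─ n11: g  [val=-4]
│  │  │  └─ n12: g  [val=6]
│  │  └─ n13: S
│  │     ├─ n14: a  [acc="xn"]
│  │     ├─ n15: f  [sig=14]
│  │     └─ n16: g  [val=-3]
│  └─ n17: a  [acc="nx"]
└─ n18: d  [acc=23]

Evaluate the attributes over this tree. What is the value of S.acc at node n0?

-7

1. n3.acc = "np"  [terminal]
2. n5.sig = 30  [terminal]
3. n6.acc = 21  [terminal]
4. n7.acc = 29  [terminal]
5. n4.off = 25  [f.sig - 5]
6. n4.idx = 6  [d₀.acc - 15]
7. n4.fin = true  [f.sig > 29]
8. n4.live = 4  [d₀.acc * 3 - 59]
9. n2.acc = 25  [A.idx + A.live + 15]
10. n2.hot = false  [A.fin == false]
11. n2.env = false  [false]
12. n10.acc = "wz"  [terminal]
13. n11.val = -4  [terminal]
14. n12.val = 6  [terminal]
15. n9.off = 13  [len(a.acc) + 11]
16. n9.idx = 18  [g₁.val + 12]
17. n9.fin = false  [false]
18. n9.live = 26  [g₀.val + 30]
19. n14.acc = "xn"  [terminal]
20. n15.sig = 14  [terminal]
21. n16.val = -3  [terminal]
22. n13.acc = -5  [g.val - 2]
23. n13.hot = true  [f.sig == 14]
24. n13.env = false  [f.sig > 14]
25. n8.acc = 10  [S₁.acc + 15]
26. n8.hot = true  [not A.fin]
27. n8.env = false  [A.live > 26]
28. n17.acc = "nx"  [terminal]
29. n1.off = 14  [S₁.acc + 4]
30. n1.idx = -4  [S₁.acc * -1 + 6]
31. n1.fin = true  [not S₀.env]
32. n1.live = -6  [(if S₁.env then S₀.acc else S₁.acc) - 16]
33. n18.acc = 23  [terminal]
34. n0.acc = -7  [A.idx + A.live + 3]
35. n0.hot = true  [A.idx > -5]
36. n0.env = true  [A.fin == true]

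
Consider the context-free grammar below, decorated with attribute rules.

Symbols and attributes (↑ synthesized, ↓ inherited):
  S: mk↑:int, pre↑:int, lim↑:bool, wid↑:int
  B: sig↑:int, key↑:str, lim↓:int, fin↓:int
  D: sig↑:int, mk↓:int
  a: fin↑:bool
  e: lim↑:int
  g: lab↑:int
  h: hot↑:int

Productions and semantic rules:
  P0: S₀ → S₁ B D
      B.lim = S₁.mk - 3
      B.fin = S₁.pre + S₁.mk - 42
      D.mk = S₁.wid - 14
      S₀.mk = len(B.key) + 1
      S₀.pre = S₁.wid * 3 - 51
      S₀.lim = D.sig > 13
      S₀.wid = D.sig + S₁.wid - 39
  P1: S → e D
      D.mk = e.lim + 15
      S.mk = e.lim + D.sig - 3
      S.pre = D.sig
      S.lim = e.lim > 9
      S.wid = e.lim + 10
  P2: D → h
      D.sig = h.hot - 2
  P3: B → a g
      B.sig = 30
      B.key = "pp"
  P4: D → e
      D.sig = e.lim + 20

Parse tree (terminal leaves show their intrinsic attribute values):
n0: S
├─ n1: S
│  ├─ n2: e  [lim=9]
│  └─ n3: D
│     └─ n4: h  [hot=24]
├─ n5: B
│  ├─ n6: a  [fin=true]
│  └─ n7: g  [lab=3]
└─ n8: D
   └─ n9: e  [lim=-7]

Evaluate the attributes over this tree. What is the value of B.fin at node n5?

8

1. n2.lim = 9  [terminal]
2. n3.mk = 24  [e.lim + 15]
3. n4.hot = 24  [terminal]
4. n3.sig = 22  [h.hot - 2]
5. n1.mk = 28  [e.lim + D.sig - 3]
6. n1.pre = 22  [D.sig]
7. n1.lim = false  [e.lim > 9]
8. n1.wid = 19  [e.lim + 10]
9. n5.lim = 25  [S₁.mk - 3]
10. n5.fin = 8  [S₁.pre + S₁.mk - 42]
11. n6.fin = true  [terminal]
12. n7.lab = 3  [terminal]
13. n5.sig = 30  [30]
14. n5.key = "pp"  ["pp"]
15. n8.mk = 5  [S₁.wid - 14]
16. n9.lim = -7  [terminal]
17. n8.sig = 13  [e.lim + 20]
18. n0.mk = 3  [len(B.key) + 1]
19. n0.pre = 6  [S₁.wid * 3 - 51]
20. n0.lim = false  [D.sig > 13]
21. n0.wid = -7  [D.sig + S₁.wid - 39]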